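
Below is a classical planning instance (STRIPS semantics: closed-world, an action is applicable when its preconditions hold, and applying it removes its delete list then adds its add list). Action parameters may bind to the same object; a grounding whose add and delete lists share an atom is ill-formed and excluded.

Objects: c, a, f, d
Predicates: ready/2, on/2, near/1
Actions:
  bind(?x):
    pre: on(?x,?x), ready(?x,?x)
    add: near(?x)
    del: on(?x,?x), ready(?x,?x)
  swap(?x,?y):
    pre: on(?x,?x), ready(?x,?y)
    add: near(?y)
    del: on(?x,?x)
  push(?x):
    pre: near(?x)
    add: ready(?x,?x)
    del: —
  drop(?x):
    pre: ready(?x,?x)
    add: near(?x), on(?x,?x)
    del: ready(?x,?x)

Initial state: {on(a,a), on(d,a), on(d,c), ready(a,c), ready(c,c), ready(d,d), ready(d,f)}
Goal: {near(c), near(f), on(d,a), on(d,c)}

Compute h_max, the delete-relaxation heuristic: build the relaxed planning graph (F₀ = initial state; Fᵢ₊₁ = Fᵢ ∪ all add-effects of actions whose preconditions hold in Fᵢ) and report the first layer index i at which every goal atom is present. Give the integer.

F0 = init (7 atoms)
F1 = F0 ∪ {near(c), near(d), on(c,c), on(d,d)}  (11 atoms)
F2 = F1 ∪ {near(f)}  (12 atoms)
goal ⊆ F2  ⇒  h_max = 2

2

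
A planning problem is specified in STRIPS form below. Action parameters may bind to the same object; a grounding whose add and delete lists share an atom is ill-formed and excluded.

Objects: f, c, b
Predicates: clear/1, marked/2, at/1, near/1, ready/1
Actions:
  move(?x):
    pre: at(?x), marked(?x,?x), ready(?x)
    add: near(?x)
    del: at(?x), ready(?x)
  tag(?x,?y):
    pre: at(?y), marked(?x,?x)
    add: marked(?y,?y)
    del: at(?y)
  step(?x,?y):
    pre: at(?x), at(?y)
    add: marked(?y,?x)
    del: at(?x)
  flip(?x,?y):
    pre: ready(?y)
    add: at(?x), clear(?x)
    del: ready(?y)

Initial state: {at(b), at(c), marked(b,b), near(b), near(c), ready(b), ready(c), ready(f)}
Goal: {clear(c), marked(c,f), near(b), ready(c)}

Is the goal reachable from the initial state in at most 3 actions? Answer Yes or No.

1. flip(f,f)  →  {at(b), at(c), at(f), clear(f), marked(b,b), near(b), near(c), ready(b), ready(c)}
2. step(f,c)  →  {at(b), at(c), clear(f), marked(b,b), marked(c,f), near(b), near(c), ready(b), ready(c)}
3. flip(c,b)  →  {at(b), at(c), clear(c), clear(f), marked(b,b), marked(c,f), near(b), near(c), ready(c)}
optimal plan length = 3; 3 ≤ 3

Yes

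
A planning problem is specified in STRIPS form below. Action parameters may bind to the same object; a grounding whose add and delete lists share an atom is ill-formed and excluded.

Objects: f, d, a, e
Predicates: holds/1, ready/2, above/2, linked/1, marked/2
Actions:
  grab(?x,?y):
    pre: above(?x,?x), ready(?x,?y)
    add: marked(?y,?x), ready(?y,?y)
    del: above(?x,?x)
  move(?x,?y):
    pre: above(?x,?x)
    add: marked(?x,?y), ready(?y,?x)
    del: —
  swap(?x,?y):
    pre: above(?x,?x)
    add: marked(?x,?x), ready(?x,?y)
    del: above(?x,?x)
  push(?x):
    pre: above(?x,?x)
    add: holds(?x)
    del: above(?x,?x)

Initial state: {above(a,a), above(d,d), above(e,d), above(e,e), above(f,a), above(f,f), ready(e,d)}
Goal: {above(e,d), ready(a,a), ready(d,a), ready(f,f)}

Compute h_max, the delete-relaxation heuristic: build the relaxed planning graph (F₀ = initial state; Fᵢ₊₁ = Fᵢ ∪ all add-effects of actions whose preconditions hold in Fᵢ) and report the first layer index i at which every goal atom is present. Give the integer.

1

F0 = init (7 atoms)
F1 = F0 ∪ {holds(a), holds(d), holds(e), holds(f), marked(a,a), marked(a,d), marked(a,e), marked(a,f), marked(d,a), marked(d,d), marked(d,e), marked(d,f), marked(e,a), marked(e,d), marked(e,e), marked(e,f), marked(f,a), marked(f,d), marked(f,e), marked(f,f), ready(a,a), ready(a,d), ready(a,e), ready(a,f), ready(d,a), ready(d,d), ready(d,e), ready(d,f), ready(e,a), ready(e,e), ready(e,f), ready(f,a), ready(f,d), ready(f,e), ready(f,f)}  (42 atoms)
goal ⊆ F1  ⇒  h_max = 1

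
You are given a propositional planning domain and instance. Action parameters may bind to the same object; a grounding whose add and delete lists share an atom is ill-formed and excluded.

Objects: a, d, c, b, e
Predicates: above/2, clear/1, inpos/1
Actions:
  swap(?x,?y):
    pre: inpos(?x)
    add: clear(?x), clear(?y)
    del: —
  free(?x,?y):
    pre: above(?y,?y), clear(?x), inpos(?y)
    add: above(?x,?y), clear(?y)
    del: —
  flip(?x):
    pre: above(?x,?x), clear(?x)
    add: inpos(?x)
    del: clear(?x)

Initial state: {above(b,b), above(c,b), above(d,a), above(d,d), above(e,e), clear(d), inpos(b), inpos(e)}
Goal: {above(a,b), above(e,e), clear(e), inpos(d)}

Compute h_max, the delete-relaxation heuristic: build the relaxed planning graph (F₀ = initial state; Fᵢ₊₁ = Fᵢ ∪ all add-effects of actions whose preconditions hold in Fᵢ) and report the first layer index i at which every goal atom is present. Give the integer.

2

F0 = init (8 atoms)
F1 = F0 ∪ {above(d,b), above(d,e), clear(a), clear(b), clear(c), clear(e), inpos(d)}  (15 atoms)
F2 = F1 ∪ {above(a,b), above(a,d), above(a,e), above(b,d), above(b,e), above(c,d), above(c,e), above(e,b), above(e,d)}  (24 atoms)
goal ⊆ F2  ⇒  h_max = 2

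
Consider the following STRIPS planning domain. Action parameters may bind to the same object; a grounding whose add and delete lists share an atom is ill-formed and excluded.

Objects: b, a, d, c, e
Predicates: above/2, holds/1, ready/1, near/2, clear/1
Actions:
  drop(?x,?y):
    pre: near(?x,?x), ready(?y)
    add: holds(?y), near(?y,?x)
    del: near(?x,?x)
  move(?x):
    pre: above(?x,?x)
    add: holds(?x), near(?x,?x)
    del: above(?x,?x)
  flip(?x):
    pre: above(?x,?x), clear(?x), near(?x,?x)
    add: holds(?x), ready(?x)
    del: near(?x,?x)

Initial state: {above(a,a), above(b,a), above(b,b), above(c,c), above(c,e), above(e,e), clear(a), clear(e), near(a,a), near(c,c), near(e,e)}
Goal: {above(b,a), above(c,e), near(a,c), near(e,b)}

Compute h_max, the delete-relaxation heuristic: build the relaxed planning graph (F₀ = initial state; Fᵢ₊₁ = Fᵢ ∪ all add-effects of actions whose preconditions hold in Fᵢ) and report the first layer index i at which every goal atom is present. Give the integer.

F0 = init (11 atoms)
F1 = F0 ∪ {holds(a), holds(b), holds(c), holds(e), near(b,b), ready(a), ready(e)}  (18 atoms)
F2 = F1 ∪ {near(a,b), near(a,c), near(a,e), near(e,a), near(e,b), near(e,c)}  (24 atoms)
goal ⊆ F2  ⇒  h_max = 2

2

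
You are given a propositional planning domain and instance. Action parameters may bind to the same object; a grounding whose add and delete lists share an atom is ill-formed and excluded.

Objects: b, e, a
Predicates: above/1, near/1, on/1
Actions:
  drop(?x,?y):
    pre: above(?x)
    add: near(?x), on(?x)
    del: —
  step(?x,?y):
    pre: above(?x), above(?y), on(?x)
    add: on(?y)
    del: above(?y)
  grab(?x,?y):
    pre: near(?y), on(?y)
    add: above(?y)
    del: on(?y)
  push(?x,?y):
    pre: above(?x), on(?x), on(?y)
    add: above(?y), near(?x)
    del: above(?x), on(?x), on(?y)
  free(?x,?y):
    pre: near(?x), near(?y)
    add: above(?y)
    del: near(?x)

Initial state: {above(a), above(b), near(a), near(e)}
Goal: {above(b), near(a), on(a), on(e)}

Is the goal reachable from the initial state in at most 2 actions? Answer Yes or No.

1. drop(a,b)  →  {above(a), above(b), near(a), near(e), on(a)}
2. free(e,e)  →  {above(a), above(b), above(e), near(a), on(a)}
3. drop(e,b)  →  {above(a), above(b), above(e), near(a), near(e), on(a), on(e)}
optimal plan length = 3; 3 > 2

No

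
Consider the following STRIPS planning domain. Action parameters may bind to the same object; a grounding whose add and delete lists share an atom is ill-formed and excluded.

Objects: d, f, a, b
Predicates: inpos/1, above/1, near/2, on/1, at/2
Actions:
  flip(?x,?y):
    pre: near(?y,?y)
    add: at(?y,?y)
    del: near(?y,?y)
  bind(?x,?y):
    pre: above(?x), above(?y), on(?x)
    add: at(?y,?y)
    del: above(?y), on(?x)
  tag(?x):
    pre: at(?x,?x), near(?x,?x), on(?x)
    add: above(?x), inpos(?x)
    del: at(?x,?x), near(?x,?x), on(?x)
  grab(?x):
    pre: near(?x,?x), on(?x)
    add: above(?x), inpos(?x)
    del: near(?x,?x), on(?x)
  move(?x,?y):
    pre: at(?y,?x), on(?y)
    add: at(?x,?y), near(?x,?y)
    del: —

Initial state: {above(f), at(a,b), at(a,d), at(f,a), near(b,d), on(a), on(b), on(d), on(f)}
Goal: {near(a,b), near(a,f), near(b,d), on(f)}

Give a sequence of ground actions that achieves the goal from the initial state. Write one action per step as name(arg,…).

move(a,f); move(b,a); move(a,b)

1. move(a,f)  →  {above(f), at(a,b), at(a,d), at(a,f), at(f,a), near(a,f), near(b,d), on(a), on(b), on(d), on(f)}
2. move(b,a)  →  {above(f), at(a,b), at(a,d), at(a,f), at(b,a), at(f,a), near(a,f), near(b,a), near(b,d), on(a), on(b), on(d), on(f)}
3. move(a,b)  →  {above(f), at(a,b), at(a,d), at(a,f), at(b,a), at(f,a), near(a,b), near(a,f), near(b,a), near(b,d), on(a), on(b), on(d), on(f)}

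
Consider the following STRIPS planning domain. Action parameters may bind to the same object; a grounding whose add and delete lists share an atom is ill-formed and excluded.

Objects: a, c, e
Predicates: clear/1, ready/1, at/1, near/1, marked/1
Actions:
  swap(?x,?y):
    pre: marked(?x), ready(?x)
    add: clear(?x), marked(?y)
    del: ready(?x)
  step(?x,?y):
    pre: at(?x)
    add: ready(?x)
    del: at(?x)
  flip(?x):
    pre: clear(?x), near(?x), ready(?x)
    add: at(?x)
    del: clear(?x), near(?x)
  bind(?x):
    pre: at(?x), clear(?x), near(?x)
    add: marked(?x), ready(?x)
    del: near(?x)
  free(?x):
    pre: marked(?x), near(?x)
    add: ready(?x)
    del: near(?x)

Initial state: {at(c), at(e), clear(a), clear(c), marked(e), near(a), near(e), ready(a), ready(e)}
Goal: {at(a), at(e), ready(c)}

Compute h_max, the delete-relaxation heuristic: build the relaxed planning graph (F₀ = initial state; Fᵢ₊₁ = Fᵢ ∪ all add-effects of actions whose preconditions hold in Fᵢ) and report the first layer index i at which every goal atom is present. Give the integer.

F0 = init (9 atoms)
F1 = F0 ∪ {at(a), clear(e), marked(a), marked(c), ready(c)}  (14 atoms)
goal ⊆ F1  ⇒  h_max = 1

1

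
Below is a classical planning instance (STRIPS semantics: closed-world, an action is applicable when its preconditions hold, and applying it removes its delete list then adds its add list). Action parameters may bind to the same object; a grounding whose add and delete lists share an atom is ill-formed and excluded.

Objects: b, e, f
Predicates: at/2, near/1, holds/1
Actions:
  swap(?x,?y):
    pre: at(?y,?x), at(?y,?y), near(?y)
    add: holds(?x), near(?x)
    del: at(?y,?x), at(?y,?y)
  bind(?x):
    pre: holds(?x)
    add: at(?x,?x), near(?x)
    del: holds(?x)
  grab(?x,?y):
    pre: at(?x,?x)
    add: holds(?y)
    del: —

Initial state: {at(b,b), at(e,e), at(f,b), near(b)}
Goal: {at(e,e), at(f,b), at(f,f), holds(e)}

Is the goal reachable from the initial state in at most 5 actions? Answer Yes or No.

Yes

1. grab(b,e)  →  {at(b,b), at(e,e), at(f,b), holds(e), near(b)}
2. grab(b,f)  →  {at(b,b), at(e,e), at(f,b), holds(e), holds(f), near(b)}
3. bind(f)  →  {at(b,b), at(e,e), at(f,b), at(f,f), holds(e), near(b), near(f)}
optimal plan length = 3; 3 ≤ 5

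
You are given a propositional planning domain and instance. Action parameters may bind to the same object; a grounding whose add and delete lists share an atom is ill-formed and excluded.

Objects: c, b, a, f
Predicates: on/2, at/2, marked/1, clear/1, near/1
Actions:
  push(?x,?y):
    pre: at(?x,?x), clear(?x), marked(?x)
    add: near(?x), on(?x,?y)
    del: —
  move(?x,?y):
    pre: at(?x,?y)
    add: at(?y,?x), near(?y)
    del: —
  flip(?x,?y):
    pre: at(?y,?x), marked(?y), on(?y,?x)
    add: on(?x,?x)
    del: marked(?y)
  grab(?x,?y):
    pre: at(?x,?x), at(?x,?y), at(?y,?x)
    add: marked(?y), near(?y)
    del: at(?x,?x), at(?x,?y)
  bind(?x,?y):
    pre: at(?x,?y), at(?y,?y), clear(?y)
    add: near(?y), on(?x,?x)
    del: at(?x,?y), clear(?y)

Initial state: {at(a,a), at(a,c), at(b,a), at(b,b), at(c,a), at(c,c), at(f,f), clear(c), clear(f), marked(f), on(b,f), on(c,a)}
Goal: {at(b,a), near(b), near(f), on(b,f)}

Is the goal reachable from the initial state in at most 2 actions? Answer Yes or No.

Yes

1. push(f,c)  →  {at(a,a), at(a,c), at(b,a), at(b,b), at(c,a), at(c,c), at(f,f), clear(c), clear(f), marked(f), near(f), on(b,f), on(c,a), on(f,c)}
2. move(b,b)  →  {at(a,a), at(a,c), at(b,a), at(b,b), at(c,a), at(c,c), at(f,f), clear(c), clear(f), marked(f), near(b), near(f), on(b,f), on(c,a), on(f,c)}
optimal plan length = 2; 2 ≤ 2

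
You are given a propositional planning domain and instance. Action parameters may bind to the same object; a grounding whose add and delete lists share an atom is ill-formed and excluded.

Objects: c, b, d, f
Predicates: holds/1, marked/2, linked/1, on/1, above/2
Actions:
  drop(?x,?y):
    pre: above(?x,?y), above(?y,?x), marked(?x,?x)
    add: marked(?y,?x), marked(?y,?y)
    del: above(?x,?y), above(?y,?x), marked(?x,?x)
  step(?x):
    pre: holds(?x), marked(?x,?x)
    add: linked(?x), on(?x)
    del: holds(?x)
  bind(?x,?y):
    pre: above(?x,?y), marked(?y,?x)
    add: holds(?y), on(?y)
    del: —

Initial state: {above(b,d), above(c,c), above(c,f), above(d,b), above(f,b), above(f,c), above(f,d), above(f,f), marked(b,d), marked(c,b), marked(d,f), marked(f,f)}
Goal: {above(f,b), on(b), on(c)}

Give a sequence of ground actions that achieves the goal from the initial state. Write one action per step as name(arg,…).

drop(f,c); bind(c,c); bind(d,b)

1. drop(f,c)  →  {above(b,d), above(c,c), above(d,b), above(f,b), above(f,d), above(f,f), marked(b,d), marked(c,b), marked(c,c), marked(c,f), marked(d,f)}
2. bind(c,c)  →  {above(b,d), above(c,c), above(d,b), above(f,b), above(f,d), above(f,f), holds(c), marked(b,d), marked(c,b), marked(c,c), marked(c,f), marked(d,f), on(c)}
3. bind(d,b)  →  {above(b,d), above(c,c), above(d,b), above(f,b), above(f,d), above(f,f), holds(b), holds(c), marked(b,d), marked(c,b), marked(c,c), marked(c,f), marked(d,f), on(b), on(c)}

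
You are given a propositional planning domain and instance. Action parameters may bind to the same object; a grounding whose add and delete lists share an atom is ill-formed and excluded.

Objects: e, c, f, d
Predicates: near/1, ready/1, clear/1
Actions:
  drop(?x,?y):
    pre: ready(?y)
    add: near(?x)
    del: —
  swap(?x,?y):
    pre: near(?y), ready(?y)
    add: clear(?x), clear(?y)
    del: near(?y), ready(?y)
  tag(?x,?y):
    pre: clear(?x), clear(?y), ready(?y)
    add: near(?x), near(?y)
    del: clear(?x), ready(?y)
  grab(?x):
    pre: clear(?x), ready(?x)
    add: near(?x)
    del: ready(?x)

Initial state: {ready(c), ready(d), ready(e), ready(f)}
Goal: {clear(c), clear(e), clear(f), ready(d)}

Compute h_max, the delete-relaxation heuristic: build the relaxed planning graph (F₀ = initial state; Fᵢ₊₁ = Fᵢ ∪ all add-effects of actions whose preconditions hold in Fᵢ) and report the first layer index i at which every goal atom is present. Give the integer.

2

F0 = init (4 atoms)
F1 = F0 ∪ {near(c), near(d), near(e), near(f)}  (8 atoms)
F2 = F1 ∪ {clear(c), clear(d), clear(e), clear(f)}  (12 atoms)
goal ⊆ F2  ⇒  h_max = 2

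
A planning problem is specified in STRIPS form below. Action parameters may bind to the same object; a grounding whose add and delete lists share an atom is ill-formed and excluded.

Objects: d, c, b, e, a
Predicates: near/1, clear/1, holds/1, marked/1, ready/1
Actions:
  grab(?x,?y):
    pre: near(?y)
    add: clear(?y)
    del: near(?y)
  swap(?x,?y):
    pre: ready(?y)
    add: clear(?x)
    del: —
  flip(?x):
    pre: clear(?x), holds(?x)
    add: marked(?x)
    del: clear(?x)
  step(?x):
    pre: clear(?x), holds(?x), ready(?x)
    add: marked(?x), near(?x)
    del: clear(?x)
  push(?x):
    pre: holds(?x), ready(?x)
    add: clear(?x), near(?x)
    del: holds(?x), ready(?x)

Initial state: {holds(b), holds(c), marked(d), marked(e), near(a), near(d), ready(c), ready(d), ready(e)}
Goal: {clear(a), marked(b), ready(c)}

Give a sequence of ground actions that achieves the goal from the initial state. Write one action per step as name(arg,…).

grab(d,a); swap(b,d); flip(b)

1. grab(d,a)  →  {clear(a), holds(b), holds(c), marked(d), marked(e), near(d), ready(c), ready(d), ready(e)}
2. swap(b,d)  →  {clear(a), clear(b), holds(b), holds(c), marked(d), marked(e), near(d), ready(c), ready(d), ready(e)}
3. flip(b)  →  {clear(a), holds(b), holds(c), marked(b), marked(d), marked(e), near(d), ready(c), ready(d), ready(e)}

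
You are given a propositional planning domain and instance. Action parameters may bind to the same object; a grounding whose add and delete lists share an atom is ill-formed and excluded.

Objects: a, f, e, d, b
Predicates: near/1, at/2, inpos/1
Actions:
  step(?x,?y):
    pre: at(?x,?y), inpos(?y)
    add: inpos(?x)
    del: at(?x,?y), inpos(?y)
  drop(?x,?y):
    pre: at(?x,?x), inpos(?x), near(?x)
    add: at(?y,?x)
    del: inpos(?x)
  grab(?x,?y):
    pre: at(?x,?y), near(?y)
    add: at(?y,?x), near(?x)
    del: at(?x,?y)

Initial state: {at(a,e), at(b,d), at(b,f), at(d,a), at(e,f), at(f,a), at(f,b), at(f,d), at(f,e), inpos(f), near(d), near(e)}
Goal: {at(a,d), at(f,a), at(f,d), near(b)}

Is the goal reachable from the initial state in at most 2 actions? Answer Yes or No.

1. grab(a,e)  →  {at(b,d), at(b,f), at(d,a), at(e,a), at(e,f), at(f,a), at(f,b), at(f,d), at(f,e), inpos(f), near(a), near(d), near(e)}
2. grab(d,a)  →  {at(a,d), at(b,d), at(b,f), at(e,a), at(e,f), at(f,a), at(f,b), at(f,d), at(f,e), inpos(f), near(a), near(d), near(e)}
3. grab(b,d)  →  {at(a,d), at(b,f), at(d,b), at(e,a), at(e,f), at(f,a), at(f,b), at(f,d), at(f,e), inpos(f), near(a), near(b), near(d), near(e)}
optimal plan length = 3; 3 > 2

No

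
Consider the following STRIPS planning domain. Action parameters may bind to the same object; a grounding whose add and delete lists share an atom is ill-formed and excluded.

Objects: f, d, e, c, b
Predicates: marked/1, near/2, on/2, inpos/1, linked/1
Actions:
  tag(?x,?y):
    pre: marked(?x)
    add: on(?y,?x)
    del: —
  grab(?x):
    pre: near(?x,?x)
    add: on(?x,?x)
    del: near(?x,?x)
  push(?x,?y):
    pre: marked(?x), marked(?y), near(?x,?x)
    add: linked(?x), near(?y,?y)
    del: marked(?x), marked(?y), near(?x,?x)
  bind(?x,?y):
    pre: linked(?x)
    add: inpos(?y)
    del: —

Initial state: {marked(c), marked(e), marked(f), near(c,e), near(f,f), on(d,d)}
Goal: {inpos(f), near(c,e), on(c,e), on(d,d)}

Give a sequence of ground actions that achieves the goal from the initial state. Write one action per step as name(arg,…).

1. tag(e,c)  →  {marked(c), marked(e), marked(f), near(c,e), near(f,f), on(c,e), on(d,d)}
2. push(f,e)  →  {linked(f), marked(c), near(c,e), near(e,e), on(c,e), on(d,d)}
3. bind(f,f)  →  {inpos(f), linked(f), marked(c), near(c,e), near(e,e), on(c,e), on(d,d)}

tag(e,c); push(f,e); bind(f,f)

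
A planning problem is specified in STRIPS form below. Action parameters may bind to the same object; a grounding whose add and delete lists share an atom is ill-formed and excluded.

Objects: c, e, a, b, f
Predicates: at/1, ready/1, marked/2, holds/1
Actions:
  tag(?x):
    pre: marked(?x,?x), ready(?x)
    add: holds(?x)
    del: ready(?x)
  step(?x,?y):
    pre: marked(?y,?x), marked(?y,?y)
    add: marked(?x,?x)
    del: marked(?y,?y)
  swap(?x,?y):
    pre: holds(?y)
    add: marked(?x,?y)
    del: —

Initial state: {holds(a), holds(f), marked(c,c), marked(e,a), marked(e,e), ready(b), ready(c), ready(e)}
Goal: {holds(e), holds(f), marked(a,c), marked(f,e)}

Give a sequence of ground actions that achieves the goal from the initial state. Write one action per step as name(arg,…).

1. tag(c)  →  {holds(a), holds(c), holds(f), marked(c,c), marked(e,a), marked(e,e), ready(b), ready(e)}
2. tag(e)  →  {holds(a), holds(c), holds(e), holds(f), marked(c,c), marked(e,a), marked(e,e), ready(b)}
3. swap(a,c)  →  {holds(a), holds(c), holds(e), holds(f), marked(a,c), marked(c,c), marked(e,a), marked(e,e), ready(b)}
4. swap(f,e)  →  {holds(a), holds(c), holds(e), holds(f), marked(a,c), marked(c,c), marked(e,a), marked(e,e), marked(f,e), ready(b)}

tag(c); tag(e); swap(a,c); swap(f,e)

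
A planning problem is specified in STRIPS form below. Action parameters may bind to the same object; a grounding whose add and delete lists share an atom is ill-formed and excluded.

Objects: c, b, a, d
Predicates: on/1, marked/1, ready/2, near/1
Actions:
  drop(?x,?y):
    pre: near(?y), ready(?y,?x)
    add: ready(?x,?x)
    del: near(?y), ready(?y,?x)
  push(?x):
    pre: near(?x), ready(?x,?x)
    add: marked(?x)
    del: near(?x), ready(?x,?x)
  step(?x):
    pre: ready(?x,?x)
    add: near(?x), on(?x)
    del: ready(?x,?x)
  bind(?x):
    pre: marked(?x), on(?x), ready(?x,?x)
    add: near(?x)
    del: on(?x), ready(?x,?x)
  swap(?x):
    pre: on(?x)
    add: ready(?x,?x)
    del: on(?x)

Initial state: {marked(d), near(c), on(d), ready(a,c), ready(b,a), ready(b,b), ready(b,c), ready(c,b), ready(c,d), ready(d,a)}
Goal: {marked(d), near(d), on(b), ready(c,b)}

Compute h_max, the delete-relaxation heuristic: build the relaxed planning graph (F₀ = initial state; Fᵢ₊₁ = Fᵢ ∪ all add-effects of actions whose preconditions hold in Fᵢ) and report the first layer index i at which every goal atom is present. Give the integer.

F0 = init (10 atoms)
F1 = F0 ∪ {near(b), on(b), ready(d,d)}  (13 atoms)
F2 = F1 ∪ {marked(b), near(d), ready(a,a), ready(c,c)}  (17 atoms)
goal ⊆ F2  ⇒  h_max = 2

2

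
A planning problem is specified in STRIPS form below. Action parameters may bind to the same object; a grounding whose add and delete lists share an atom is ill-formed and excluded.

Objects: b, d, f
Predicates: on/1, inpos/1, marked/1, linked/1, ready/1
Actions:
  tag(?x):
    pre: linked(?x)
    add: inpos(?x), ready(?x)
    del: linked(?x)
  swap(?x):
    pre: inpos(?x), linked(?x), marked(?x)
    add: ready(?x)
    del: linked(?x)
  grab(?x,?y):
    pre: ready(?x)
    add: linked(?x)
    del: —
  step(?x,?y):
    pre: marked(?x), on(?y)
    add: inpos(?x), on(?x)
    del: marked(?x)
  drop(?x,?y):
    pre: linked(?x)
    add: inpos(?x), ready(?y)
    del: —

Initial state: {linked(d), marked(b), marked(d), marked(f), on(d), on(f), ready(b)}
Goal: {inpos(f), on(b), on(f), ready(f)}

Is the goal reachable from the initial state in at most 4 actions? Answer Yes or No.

Yes

1. step(b,d)  →  {inpos(b), linked(d), marked(d), marked(f), on(b), on(d), on(f), ready(b)}
2. step(f,b)  →  {inpos(b), inpos(f), linked(d), marked(d), on(b), on(d), on(f), ready(b)}
3. drop(d,f)  →  {inpos(b), inpos(d), inpos(f), linked(d), marked(d), on(b), on(d), on(f), ready(b), ready(f)}
optimal plan length = 3; 3 ≤ 4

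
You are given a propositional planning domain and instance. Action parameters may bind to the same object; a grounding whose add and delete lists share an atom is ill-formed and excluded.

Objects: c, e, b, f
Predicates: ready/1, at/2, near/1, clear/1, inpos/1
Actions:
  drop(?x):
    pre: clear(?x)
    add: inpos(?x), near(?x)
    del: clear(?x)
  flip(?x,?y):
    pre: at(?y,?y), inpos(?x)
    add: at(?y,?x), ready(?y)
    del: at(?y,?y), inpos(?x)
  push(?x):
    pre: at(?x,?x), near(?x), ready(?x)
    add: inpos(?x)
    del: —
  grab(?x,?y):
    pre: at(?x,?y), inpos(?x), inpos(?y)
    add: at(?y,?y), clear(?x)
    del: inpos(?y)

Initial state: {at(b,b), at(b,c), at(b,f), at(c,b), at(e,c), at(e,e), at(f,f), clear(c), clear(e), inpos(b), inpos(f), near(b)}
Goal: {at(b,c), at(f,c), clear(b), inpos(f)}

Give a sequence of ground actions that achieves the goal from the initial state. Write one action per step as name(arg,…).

1. drop(c)  →  {at(b,b), at(b,c), at(b,f), at(c,b), at(e,c), at(e,e), at(f,f), clear(e), inpos(b), inpos(c), inpos(f), near(b), near(c)}
2. flip(c,f)  →  {at(b,b), at(b,c), at(b,f), at(c,b), at(e,c), at(e,e), at(f,c), clear(e), inpos(b), inpos(f), near(b), near(c), ready(f)}
3. grab(b,b)  →  {at(b,b), at(b,c), at(b,f), at(c,b), at(e,c), at(e,e), at(f,c), clear(b), clear(e), inpos(f), near(b), near(c), ready(f)}

drop(c); flip(c,f); grab(b,b)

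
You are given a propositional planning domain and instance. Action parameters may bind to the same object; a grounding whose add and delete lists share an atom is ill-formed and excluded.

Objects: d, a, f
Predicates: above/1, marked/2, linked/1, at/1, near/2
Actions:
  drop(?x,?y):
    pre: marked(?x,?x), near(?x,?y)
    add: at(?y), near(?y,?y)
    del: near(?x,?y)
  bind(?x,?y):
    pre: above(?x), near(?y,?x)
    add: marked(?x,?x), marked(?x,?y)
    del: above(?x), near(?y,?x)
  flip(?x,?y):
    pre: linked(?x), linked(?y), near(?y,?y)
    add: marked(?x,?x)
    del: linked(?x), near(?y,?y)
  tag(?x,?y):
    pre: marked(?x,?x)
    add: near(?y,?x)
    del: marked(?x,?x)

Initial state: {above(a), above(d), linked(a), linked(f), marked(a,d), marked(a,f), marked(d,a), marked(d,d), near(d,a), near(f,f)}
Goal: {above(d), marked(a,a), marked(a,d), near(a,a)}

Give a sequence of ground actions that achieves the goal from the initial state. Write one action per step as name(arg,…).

1. drop(d,a)  →  {above(a), above(d), at(a), linked(a), linked(f), marked(a,d), marked(a,f), marked(d,a), marked(d,d), near(a,a), near(f,f)}
2. flip(a,f)  →  {above(a), above(d), at(a), linked(f), marked(a,a), marked(a,d), marked(a,f), marked(d,a), marked(d,d), near(a,a)}

drop(d,a); flip(a,f)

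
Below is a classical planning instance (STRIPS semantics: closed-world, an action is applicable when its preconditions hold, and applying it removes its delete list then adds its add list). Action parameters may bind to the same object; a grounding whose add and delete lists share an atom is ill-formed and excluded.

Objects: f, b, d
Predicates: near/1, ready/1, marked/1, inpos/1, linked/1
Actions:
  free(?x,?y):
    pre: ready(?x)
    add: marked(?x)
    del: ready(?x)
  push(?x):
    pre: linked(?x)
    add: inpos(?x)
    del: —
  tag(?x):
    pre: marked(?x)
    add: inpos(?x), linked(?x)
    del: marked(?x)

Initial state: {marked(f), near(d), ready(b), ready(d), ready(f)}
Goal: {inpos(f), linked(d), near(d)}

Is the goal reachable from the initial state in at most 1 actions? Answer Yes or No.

No

1. free(d,f)  →  {marked(d), marked(f), near(d), ready(b), ready(f)}
2. tag(f)  →  {inpos(f), linked(f), marked(d), near(d), ready(b), ready(f)}
3. tag(d)  →  {inpos(d), inpos(f), linked(d), linked(f), near(d), ready(b), ready(f)}
optimal plan length = 3; 3 > 1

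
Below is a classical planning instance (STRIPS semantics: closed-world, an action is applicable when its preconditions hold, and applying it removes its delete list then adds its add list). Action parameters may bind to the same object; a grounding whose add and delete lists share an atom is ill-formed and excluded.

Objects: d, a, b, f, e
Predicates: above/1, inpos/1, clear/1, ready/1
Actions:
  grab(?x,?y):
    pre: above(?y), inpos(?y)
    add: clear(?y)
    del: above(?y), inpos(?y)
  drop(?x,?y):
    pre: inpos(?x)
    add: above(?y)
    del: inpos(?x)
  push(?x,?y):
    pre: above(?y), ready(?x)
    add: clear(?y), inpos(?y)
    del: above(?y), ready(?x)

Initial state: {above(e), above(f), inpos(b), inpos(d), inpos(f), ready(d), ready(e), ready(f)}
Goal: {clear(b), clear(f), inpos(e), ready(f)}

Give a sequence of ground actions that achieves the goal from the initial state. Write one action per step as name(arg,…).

1. grab(d,f)  →  {above(e), clear(f), inpos(b), inpos(d), ready(d), ready(e), ready(f)}
2. drop(d,b)  →  {above(b), above(e), clear(f), inpos(b), ready(d), ready(e), ready(f)}
3. grab(d,b)  →  {above(e), clear(b), clear(f), ready(d), ready(e), ready(f)}
4. push(d,e)  →  {clear(b), clear(e), clear(f), inpos(e), ready(e), ready(f)}

grab(d,f); drop(d,b); grab(d,b); push(d,e)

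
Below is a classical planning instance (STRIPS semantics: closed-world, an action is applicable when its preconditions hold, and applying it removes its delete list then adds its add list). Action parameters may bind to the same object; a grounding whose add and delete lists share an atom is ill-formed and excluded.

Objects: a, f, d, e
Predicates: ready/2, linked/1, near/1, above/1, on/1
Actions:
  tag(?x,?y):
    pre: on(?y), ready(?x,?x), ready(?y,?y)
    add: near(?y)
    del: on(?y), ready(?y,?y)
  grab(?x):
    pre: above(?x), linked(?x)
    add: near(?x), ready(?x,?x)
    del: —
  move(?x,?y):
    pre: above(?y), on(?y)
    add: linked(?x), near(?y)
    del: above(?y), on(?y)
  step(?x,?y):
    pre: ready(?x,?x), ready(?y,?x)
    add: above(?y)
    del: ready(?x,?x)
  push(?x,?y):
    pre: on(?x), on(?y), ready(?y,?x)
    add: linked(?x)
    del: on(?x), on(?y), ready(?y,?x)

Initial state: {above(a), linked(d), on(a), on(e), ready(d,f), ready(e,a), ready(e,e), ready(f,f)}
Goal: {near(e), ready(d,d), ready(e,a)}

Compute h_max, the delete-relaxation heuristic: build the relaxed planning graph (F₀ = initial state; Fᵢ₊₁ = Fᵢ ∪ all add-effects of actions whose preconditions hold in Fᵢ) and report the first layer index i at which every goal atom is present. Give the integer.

2

F0 = init (8 atoms)
F1 = F0 ∪ {above(d), above(e), above(f), linked(a), linked(e), linked(f), near(a), near(e)}  (16 atoms)
F2 = F1 ∪ {near(d), near(f), ready(a,a), ready(d,d)}  (20 atoms)
goal ⊆ F2  ⇒  h_max = 2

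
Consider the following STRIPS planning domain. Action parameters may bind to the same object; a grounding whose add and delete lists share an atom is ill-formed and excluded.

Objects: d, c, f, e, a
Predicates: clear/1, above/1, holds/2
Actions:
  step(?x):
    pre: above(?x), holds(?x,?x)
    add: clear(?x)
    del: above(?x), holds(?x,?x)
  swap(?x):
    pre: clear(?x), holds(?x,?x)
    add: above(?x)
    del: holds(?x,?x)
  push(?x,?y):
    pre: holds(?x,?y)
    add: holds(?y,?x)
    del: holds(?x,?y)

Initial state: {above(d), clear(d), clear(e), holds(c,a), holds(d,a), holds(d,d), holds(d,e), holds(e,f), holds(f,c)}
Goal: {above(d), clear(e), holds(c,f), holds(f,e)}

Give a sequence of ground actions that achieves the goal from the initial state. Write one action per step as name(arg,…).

1. push(f,c)  →  {above(d), clear(d), clear(e), holds(c,a), holds(c,f), holds(d,a), holds(d,d), holds(d,e), holds(e,f)}
2. push(e,f)  →  {above(d), clear(d), clear(e), holds(c,a), holds(c,f), holds(d,a), holds(d,d), holds(d,e), holds(f,e)}

push(f,c); push(e,f)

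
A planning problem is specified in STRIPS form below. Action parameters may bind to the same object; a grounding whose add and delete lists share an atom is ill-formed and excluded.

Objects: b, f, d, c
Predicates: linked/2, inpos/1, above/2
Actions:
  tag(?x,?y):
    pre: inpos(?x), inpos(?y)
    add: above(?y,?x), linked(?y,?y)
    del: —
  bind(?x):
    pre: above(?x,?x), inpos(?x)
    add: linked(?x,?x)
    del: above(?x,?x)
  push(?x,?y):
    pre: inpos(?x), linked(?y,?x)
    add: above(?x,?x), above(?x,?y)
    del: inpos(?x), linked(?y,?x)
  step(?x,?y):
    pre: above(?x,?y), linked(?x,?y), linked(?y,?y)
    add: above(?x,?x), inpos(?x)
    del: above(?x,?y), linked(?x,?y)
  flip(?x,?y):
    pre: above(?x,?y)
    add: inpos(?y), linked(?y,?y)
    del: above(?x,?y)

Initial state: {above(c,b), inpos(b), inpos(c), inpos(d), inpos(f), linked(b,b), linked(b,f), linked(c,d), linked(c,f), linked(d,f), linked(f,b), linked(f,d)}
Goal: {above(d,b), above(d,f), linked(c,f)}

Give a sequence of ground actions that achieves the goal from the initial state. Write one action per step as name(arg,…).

1. tag(b,d)  →  {above(c,b), above(d,b), inpos(b), inpos(c), inpos(d), inpos(f), linked(b,b), linked(b,f), linked(c,d), linked(c,f), linked(d,d), linked(d,f), linked(f,b), linked(f,d)}
2. tag(f,d)  →  {above(c,b), above(d,b), above(d,f), inpos(b), inpos(c), inpos(d), inpos(f), linked(b,b), linked(b,f), linked(c,d), linked(c,f), linked(d,d), linked(d,f), linked(f,b), linked(f,d)}

tag(b,d); tag(f,d)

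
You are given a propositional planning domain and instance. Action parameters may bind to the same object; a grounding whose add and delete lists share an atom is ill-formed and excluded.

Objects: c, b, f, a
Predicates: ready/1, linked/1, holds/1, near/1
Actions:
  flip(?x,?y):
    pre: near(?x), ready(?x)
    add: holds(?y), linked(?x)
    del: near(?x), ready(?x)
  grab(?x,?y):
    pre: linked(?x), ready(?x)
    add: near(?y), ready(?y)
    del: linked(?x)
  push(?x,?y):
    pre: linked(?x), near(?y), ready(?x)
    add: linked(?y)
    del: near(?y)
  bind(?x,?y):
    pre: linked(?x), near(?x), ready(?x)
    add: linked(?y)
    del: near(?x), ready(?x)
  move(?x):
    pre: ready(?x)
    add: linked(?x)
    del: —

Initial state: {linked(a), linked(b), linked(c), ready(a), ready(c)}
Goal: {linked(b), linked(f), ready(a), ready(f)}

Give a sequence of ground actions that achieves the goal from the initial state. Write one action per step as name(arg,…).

1. grab(c,f)  →  {linked(a), linked(b), near(f), ready(a), ready(c), ready(f)}
2. push(a,f)  →  {linked(a), linked(b), linked(f), ready(a), ready(c), ready(f)}

grab(c,f); push(a,f)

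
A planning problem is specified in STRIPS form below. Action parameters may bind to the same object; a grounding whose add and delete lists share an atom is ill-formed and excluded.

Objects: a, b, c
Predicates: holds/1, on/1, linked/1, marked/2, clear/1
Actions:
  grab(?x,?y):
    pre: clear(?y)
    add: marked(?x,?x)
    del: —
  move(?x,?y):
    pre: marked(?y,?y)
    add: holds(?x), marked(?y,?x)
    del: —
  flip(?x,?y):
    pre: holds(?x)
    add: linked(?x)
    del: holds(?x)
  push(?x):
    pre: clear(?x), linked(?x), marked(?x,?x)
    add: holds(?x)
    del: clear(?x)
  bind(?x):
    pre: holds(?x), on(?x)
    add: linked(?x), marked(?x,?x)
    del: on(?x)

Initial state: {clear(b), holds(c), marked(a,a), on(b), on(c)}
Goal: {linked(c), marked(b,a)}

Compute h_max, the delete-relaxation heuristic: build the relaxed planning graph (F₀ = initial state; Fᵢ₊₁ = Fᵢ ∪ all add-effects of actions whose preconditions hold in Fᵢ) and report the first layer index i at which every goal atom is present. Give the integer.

F0 = init (5 atoms)
F1 = F0 ∪ {holds(a), holds(b), linked(c), marked(a,b), marked(a,c), marked(b,b), marked(c,c)}  (12 atoms)
F2 = F1 ∪ {linked(a), linked(b), marked(b,a), marked(b,c), marked(c,a), marked(c,b)}  (18 atoms)
goal ⊆ F2  ⇒  h_max = 2

2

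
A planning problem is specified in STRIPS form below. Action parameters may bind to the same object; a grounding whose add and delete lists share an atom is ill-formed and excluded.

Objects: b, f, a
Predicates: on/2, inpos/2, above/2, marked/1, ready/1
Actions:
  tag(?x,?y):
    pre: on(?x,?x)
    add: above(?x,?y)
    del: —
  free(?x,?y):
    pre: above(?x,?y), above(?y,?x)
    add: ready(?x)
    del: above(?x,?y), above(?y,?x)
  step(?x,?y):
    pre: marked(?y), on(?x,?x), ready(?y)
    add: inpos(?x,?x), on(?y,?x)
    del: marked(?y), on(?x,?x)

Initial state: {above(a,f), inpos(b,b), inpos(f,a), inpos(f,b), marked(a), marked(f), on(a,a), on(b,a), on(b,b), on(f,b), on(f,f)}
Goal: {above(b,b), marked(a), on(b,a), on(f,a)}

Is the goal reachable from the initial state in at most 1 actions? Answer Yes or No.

1. tag(b,b)  →  {above(a,f), above(b,b), inpos(b,b), inpos(f,a), inpos(f,b), marked(a), marked(f), on(a,a), on(b,a), on(b,b), on(f,b), on(f,f)}
2. tag(f,f)  →  {above(a,f), above(b,b), above(f,f), inpos(b,b), inpos(f,a), inpos(f,b), marked(a), marked(f), on(a,a), on(b,a), on(b,b), on(f,b), on(f,f)}
3. free(f,f)  →  {above(a,f), above(b,b), inpos(b,b), inpos(f,a), inpos(f,b), marked(a), marked(f), on(a,a), on(b,a), on(b,b), on(f,b), on(f,f), ready(f)}
4. step(a,f)  →  {above(a,f), above(b,b), inpos(a,a), inpos(b,b), inpos(f,a), inpos(f,b), marked(a), on(b,a), on(b,b), on(f,a), on(f,b), on(f,f), ready(f)}
optimal plan length = 4; 4 > 1

No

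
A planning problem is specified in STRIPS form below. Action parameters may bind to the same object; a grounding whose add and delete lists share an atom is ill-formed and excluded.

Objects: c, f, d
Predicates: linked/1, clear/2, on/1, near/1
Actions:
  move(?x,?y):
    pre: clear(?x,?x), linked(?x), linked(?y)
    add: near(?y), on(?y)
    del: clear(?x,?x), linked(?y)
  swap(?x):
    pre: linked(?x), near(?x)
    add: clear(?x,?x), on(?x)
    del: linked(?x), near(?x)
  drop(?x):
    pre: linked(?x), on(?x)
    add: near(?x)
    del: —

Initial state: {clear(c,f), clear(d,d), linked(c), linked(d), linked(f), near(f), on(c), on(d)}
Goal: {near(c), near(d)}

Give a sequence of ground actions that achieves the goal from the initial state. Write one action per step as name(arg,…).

1. move(d,c)  →  {clear(c,f), linked(d), linked(f), near(c), near(f), on(c), on(d)}
2. drop(d)  →  {clear(c,f), linked(d), linked(f), near(c), near(d), near(f), on(c), on(d)}

move(d,c); drop(d)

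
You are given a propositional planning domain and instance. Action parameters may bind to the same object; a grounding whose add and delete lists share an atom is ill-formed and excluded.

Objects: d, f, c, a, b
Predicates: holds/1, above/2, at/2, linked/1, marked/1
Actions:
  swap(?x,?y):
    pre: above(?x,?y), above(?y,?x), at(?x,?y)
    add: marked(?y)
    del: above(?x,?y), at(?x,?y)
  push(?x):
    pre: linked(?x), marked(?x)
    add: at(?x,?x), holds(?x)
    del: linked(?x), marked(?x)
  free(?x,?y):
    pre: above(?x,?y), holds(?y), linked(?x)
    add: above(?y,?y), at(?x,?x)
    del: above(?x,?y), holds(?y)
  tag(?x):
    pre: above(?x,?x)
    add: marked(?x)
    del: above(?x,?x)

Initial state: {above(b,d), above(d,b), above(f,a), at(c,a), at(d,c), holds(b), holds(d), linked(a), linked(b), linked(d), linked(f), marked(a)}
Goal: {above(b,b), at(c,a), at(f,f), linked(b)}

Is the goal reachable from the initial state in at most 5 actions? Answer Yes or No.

1. push(a)  →  {above(b,d), above(d,b), above(f,a), at(a,a), at(c,a), at(d,c), holds(a), holds(b), holds(d), linked(b), linked(d), linked(f)}
2. free(d,b)  →  {above(b,b), above(b,d), above(f,a), at(a,a), at(c,a), at(d,c), at(d,d), holds(a), holds(d), linked(b), linked(d), linked(f)}
3. free(f,a)  →  {above(a,a), above(b,b), above(b,d), at(a,a), at(c,a), at(d,c), at(d,d), at(f,f), holds(d), linked(b), linked(d), linked(f)}
optimal plan length = 3; 3 ≤ 5

Yes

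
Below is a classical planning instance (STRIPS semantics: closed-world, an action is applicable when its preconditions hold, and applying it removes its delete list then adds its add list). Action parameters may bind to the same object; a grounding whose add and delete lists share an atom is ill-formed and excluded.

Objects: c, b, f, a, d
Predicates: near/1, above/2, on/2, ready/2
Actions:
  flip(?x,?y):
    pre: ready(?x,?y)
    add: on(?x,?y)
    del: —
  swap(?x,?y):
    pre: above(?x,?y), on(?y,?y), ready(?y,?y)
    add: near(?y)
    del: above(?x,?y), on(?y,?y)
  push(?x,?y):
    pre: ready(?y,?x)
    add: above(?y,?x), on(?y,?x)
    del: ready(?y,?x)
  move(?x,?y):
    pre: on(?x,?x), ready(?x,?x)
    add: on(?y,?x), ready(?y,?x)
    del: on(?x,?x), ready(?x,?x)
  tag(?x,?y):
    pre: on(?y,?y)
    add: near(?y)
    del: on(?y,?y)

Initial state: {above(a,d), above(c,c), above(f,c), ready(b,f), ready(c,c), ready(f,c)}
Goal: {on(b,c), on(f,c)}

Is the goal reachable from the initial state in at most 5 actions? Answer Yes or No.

Yes

1. flip(c,c)  →  {above(a,d), above(c,c), above(f,c), on(c,c), ready(b,f), ready(c,c), ready(f,c)}
2. flip(f,c)  →  {above(a,d), above(c,c), above(f,c), on(c,c), on(f,c), ready(b,f), ready(c,c), ready(f,c)}
3. move(c,b)  →  {above(a,d), above(c,c), above(f,c), on(b,c), on(f,c), ready(b,c), ready(b,f), ready(f,c)}
optimal plan length = 3; 3 ≤ 5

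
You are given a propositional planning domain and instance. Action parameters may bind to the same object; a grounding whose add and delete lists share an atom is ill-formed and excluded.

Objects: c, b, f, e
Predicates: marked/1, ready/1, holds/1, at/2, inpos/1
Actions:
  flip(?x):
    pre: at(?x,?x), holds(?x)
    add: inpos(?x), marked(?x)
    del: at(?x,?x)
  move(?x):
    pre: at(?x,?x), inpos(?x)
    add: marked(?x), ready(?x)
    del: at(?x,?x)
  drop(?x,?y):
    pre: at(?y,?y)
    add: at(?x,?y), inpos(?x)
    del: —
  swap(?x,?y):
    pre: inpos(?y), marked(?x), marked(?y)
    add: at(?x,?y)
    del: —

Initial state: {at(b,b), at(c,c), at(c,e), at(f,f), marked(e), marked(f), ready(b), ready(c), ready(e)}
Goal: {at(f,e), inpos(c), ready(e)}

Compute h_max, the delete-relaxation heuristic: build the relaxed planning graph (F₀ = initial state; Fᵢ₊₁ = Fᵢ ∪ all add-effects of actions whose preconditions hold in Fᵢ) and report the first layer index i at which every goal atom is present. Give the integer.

F0 = init (9 atoms)
F1 = F0 ∪ {at(b,c), at(b,f), at(c,b), at(c,f), at(e,b), at(e,c), at(e,f), at(f,b), at(f,c), inpos(b), inpos(c), inpos(e), inpos(f)}  (22 atoms)
F2 = F1 ∪ {at(e,e), at(f,e), marked(b), marked(c), ready(f)}  (27 atoms)
goal ⊆ F2  ⇒  h_max = 2

2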